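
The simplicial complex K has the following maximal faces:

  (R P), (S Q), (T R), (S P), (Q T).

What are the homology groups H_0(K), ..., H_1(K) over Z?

Fix the vertex order P < Q < R < S < T and write every simplex with vertices in increasing order. Then dim K = 1 and the simplices of K are:

  0-simplices (5): P, Q, R, S, T
  1-simplices (5): PR, PS, QS, QT, RT

Hence C_0 ≅ Z^5, C_1 ≅ Z^5.

Boundary ∂_1: C_1 → C_0 sends each edge [p,q] (with p < q) to q − p. For instance
  ∂QT = T − Q.
As a 5×5 matrix over Z this has rank 4, with invariant factors (1,1,1,1).

Reading off H_k = ker ∂_k / im ∂_{k+1}:

  H_0: rank C_0 − rank ∂_1 = 5 − 4 = 1, and the invariant factors of ∂_1 are all 1, so H_0 ≅ Z.
  H_1: rank ker ∂_1 − rank ∂_2 = (5 − 4) − 0 = 1, and there is no ∂_2, so H_1 ≅ Z.

H_0 ≅ Z,  H_1 ≅ Z.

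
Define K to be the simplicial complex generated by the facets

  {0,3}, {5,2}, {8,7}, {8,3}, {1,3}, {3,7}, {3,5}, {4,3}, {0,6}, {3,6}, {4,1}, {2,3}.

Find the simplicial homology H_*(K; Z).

H_0 = Z,  H_1 = Z^4.

Take the total order 0 < 1 < 2 < 3 < 4 < 5 < 6 < 7 < 8 on the vertex set. Then K (dimension 1) consists of the simplices:

  0-simplices (9): [0], [1], [2], [3], [4], [5], [6], [7], [8]
  1-simplices (12): [0,3], [0,6], [1,3], [1,4], [2,3], [2,5], [3,4], [3,5], [3,6], [3,7], [3,8], [7,8]

giving chain groups C_0 ≅ Z^9, C_1 ≅ Z^12.

∂_1: C_1 → C_0 sends each edge [p,q] (with p < q) to q − p. For instance
  ∂[0,3] = [3] − [0].
The 9×12 boundary matrix has rank 8 and Smith normal form diag(1,1,1,1,1,1,1,1).

Now H_k = ker ∂_k / im ∂_{k+1}, so:

  H_0: rank C_0 − rank ∂_1 = 9 − 8 = 1, and the invariant factors of ∂_1 are all 1, so H_0 ≅ Z.
  H_1: rank ker ∂_1 − rank ∂_2 = (12 − 8) − 0 = 4, and there is no ∂_2, so H_1 ≅ Z^4.

As a check, the Euler characteristic is 9 − 12 = -3, which agrees with 1 − 4 = -3.
(K is a triangulation of a wedge of 4 circles.)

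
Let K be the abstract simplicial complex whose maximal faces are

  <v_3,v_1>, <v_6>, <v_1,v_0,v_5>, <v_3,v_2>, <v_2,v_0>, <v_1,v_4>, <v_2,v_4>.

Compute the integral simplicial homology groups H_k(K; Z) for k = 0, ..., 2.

H_0 = Z^2,  H_1 = Z^2,  H_2 = 0.

We work with the vertex ordering v_0 < v_1 < v_2 < v_3 < v_4 < v_5 < v_6. The simplices of K, each written with vertices in increasing order, are:

  0-simplices (7): [v_0], [v_1], [v_2], [v_3], [v_4], [v_5], [v_6]
  1-simplices (8): [v_0,v_1], [v_0,v_2], [v_0,v_5], [v_1,v_3], [v_1,v_4], [v_1,v_5], [v_2,v_3], [v_2,v_4]
  2-simplices (1): [v_0,v_1,v_5]

giving chain groups C_0 ≅ Z^7, C_1 ≅ Z^8, C_2 ≅ Z^1.

∂_1: C_1 → C_0 is given by ∂[p,q] = [q] − [p].
The resulting 7×8 matrix has rank 5, and its Smith normal form has invariant factors (1,1,1,1,1).

Boundary ∂_2: C_2 → C_1 acts by ∂[p,q,r] = [q,r] − [p,r] + [p,q]. For instance
  ∂[v_0,v_1,v_5] = [v_1,v_5] − [v_0,v_5] + [v_0,v_1].
The resulting 8×1 matrix has rank 1, and its Smith normal form has invariant factors (1).

From H_k ≅ ker(∂_k) / im(∂_{k+1}) we obtain:

  H_0: rank C_0 − rank ∂_1 = 7 − 5 = 2, and the invariant factors of ∂_1 are all 1, so H_0 ≅ Z^2.
  H_1: rank ker ∂_1 − rank ∂_2 = (8 − 5) − 1 = 2, and the invariant factors of ∂_2 are all 1, so H_1 ≅ Z^2.
  H_2: rank ker ∂_2 − rank ∂_3 = (1 − 1) − 0 = 0, and there is no ∂_3, so H_2 ≅ 0.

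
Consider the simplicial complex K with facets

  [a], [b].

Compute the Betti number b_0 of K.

b_0 = 2.

Fix the vertex order a < b and write every simplex with vertices in increasing order. Then dim K = 0 and the simplices of K are:

  0-simplices (2): a, b

Hence C_0 ≅ Z^2.

Reading off H_k = ker ∂_k / im ∂_{k+1}:

  H_0: rank C_0 − rank ∂_1 = 2 − 0 = 2, and there is no ∂_1, so H_0 = Z^2.

Hence the Betti numbers are b_0 = 2.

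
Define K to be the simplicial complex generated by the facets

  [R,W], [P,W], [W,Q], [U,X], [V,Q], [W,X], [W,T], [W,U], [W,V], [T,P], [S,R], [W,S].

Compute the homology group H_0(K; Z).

H_0 ≅ Z.

Take the total order P < Q < R < S < T < U < V < W < X on the vertex set. Then K (dimension 1) consists of the simplices:

  0-simplices (9): P, Q, R, S, T, U, V, W, X
  1-simplices (12): PT, PW, QV, QW, RS, RW, SW, TW, UW, UX, VW, WX

giving chain groups C_0 ≅ Z^9, C_1 ≅ Z^12.

Boundary ∂_1: C_1 → C_0 maps an edge to its endpoints' difference, ∂[p,q] = q − p. For instance
  ∂TW = W − T.
The 9×12 boundary matrix has rank 8 and Smith normal form diag(1,1,1,1,1,1,1,1).

Computing H_k = (kernel of ∂_k) / (image of ∂_{k+1}):

  H_0: rank C_0 − rank ∂_1 = 9 − 8 = 1, and the invariant factors of ∂_1 are all 1, so H_0 = Z.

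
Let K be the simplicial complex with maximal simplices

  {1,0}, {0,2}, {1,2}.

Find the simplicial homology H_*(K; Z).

Order the vertices as 0 < 1 < 2. Listing each simplex with vertices in this order, K has dimension 1 with simplices:

  0-simplices (3): [0], [1], [2]
  1-simplices (3): [0,1], [0,2], [1,2]

so the chain groups are C_0 ≅ Z^3, C_1 ≅ Z^3.

∂_1: C_1 → C_0 maps an edge to its endpoints' difference, ∂[p,q] = q − p. For instance
  ∂[1,2] = [2] − [1].
This gives a 3×3 integer matrix of rank 2; reducing to Smith normal form yields diagonal entries (1,1).

Now H_k = ker ∂_k / im ∂_{k+1}, so:

  H_0: rank C_0 − rank ∂_1 = 3 − 2 = 1, and the invariant factors of ∂_1 are all 1, so H_0 = Z.
  H_1: rank ker ∂_1 − rank ∂_2 = (3 − 2) − 0 = 1, and there is no ∂_2, so H_1 = Z.

As a check, the Euler characteristic is 3 − 3 = 0, which agrees with 1 − 1 = 0.

H_0 = Z,  H_1 = Z.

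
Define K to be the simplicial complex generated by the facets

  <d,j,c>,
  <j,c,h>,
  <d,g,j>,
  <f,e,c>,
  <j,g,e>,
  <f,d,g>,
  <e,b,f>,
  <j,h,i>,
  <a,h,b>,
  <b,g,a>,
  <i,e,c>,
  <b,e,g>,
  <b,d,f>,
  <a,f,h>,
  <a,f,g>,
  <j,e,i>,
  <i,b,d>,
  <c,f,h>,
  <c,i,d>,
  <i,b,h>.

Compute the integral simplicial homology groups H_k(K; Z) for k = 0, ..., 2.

H_0 ≅ Z,  H_1 ≅ Z ⊕ Z_2,  H_2 = 0.

Fix the vertex order a < b < c < d < e < f < g < h < i < j and write every simplex with vertices in increasing order. Then dim K = 2 and the simplices of K are:

  0-simplices (10): a, b, c, d, e, f, g, h, i, j
  1-simplices (30): ab, af, ag, ah, bd, be, bf, bg, bh, bi, cd, ce, cf, ch, ci, cj, df, dg, di, dj, ef, eg, ei, ej, fg, fh, gj, hi, hj, ij
  2-simplices (20): abg, abh, afg, afh, bdf, bdi, bef, beg, bhi, cdi, cdj, cef, cei, cfh, chj, dfg, dgj, egj, eij, hij

giving chain groups C_0 ≅ Z^10, C_1 ≅ Z^30, C_2 ≅ Z^20.

Boundary ∂_1: C_1 → C_0 sends each edge [p,q] (with p < q) to q − p. For instance
  ∂hi = i − h.
The 10×30 boundary matrix has rank 9 and Smith normal form diag(1,1,1,1,1,1,1,1,1).

∂_2: C_2 → C_1 acts by ∂[p,q,r] = [q,r] − [p,r] + [p,q]. For instance
  ∂cei = ei − ci + ce,
  ∂cfh = fh − ch + cf.
The resulting 30×20 matrix has rank 20, and its Smith normal form has invariant factors (1,1,1,1,1,1,1,1,1,1,1,1,1,1,1,1,1,1,1,2).

Reading off H_k = ker ∂_k / im ∂_{k+1}:

  H_0: rank C_0 − rank ∂_1 = 10 − 9 = 1, and the invariant factors of ∂_1 are all 1, so H_0 = Z.
  H_1: rank ker ∂_1 − rank ∂_2 = (30 − 9) − 20 = 1, and ∂_2 has invariant factor 2 > 1, so H_1 = Z ⊕ Z_2.
  H_2: rank ker ∂_2 − rank ∂_3 = (20 − 20) − 0 = 0, and there is no ∂_3, so H_2 = 0.

(K is a triangulation of the Klein bottle.)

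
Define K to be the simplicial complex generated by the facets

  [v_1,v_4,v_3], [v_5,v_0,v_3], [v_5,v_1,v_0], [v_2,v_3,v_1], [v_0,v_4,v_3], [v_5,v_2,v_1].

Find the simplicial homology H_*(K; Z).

We work with the vertex ordering v_0 < v_1 < v_2 < v_3 < v_4 < v_5. The simplices of K, each written with vertices in increasing order, are:

  0-simplices (6): [v_0], [v_1], [v_2], [v_3], [v_4], [v_5]
  1-simplices (12): [v_0,v_1], [v_0,v_3], [v_0,v_4], [v_0,v_5], [v_1,v_2], [v_1,v_3], [v_1,v_4], [v_1,v_5], [v_2,v_3], [v_2,v_5], [v_3,v_4], [v_3,v_5]
  2-simplices (6): [v_0,v_1,v_5], [v_0,v_3,v_4], [v_0,v_3,v_5], [v_1,v_2,v_3], [v_1,v_2,v_5], [v_1,v_3,v_4]

so the chain groups are C_0 ≅ Z^6, C_1 ≅ Z^12, C_2 ≅ Z^6.

The boundary map ∂_1: C_1 → C_0 is given by ∂[p,q] = [q] − [p].
The 6×12 boundary matrix has rank 5 and Smith normal form diag(1,1,1,1,1).

∂_2: C_2 → C_1 acts by ∂[p,q,r] = [q,r] − [p,r] + [p,q]. For instance
  ∂[v_0,v_1,v_5] = [v_1,v_5] − [v_0,v_5] + [v_0,v_1],
  ∂[v_1,v_2,v_3] = [v_2,v_3] − [v_1,v_3] + [v_1,v_2].
As a 12×6 matrix over Z this has rank 6, with invariant factors (1,1,1,1,1,1).

Reading off H_k = ker ∂_k / im ∂_{k+1}:

  H_0: rank C_0 − rank ∂_1 = 6 − 5 = 1, and the invariant factors of ∂_1 are all 1, so H_0 ≅ Z.
  H_1: rank ker ∂_1 − rank ∂_2 = (12 − 5) − 6 = 1, and the invariant factors of ∂_2 are all 1, so H_1 ≅ Z.
  H_2: rank ker ∂_2 − rank ∂_3 = (6 − 6) − 0 = 0, and there is no ∂_3, so H_2 ≅ 0.

(K is a triangulation of the cylinder S^1 x I.)

H_0 ≅ Z,  H_1 ≅ Z,  H_2 = 0.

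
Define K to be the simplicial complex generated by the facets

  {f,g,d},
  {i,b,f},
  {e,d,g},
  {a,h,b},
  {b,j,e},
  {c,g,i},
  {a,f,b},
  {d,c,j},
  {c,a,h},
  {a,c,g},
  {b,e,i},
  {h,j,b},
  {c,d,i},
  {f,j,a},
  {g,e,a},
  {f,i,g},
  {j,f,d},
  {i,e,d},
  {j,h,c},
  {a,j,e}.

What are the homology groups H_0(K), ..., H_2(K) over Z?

Fix the vertex order a < b < c < d < e < f < g < h < i < j and write every simplex with vertices in increasing order. Then dim K = 2 and the simplices of K are:

  0-simplices (10): a, b, c, d, e, f, g, h, i, j
  1-simplices (30): ab, ac, ae, af, ag, ah, aj, be, bf, bh, bi, bj, cd, cg, ch, ci, cj, de, df, dg, di, dj, eg, ei, ej, fg, fi, fj, gi, hj
  2-simplices (20): abf, abh, acg, ach, aeg, aej, afj, bei, bej, bfi, bhj, cdi, cdj, cgi, chj, deg, dei, dfg, dfj, fgi

Hence C_0 ≅ Z^10, C_1 ≅ Z^30, C_2 ≅ Z^20.

Boundary ∂_1: C_1 → C_0 maps an edge to its endpoints' difference, ∂[p,q] = q − p.
This gives a 10×30 integer matrix of rank 9; reducing to Smith normal form yields diagonal entries (1,1,1,1,1,1,1,1,1).

The boundary map ∂_2: C_2 → C_1 maps a triangle to the signed sum of its edges. For instance
  ∂bhj = hj − bj + bh,
  ∂bej = ej − bj + be.
As a 30×20 matrix over Z this has rank 20, with invariant factors (1,1,1,1,1,1,1,1,1,1,1,1,1,1,1,1,1,1,1,2).

Reading off H_k = ker ∂_k / im ∂_{k+1}:

  H_0: rank C_0 − rank ∂_1 = 10 − 9 = 1, and the invariant factors of ∂_1 are all 1, so H_0 ≅ Z.
  H_1: rank ker ∂_1 − rank ∂_2 = (30 − 9) − 20 = 1, and ∂_2 has invariant factor 2 > 1, so H_1 ≅ Z × Z/2.
  H_2: rank ker ∂_2 − rank ∂_3 = (20 − 20) − 0 = 0, and there is no ∂_3, so H_2 ≅ 0.

As a check, the Euler characteristic is 10 − 30 + 20 = 0, which agrees with 1 − 1 + 0 = 0.

H_0 = Z,  H_1 = Z × Z/2,  H_2 = 0.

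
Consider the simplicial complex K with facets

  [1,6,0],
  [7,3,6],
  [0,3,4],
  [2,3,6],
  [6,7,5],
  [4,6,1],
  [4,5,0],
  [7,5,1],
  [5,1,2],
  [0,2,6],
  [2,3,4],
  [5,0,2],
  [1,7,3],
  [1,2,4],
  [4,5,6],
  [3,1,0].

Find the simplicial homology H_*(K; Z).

H_0 = Z,  H_1 = Z^2,  H_2 = Z.

K has 8 vertices, 24 edges, 16 triangles.
rank ∂_0 = 0, rank ∂_1 = 7 ⇒ b_0 = 8 − 0 − 7 = 1; all invariant factors of ∂_1 are 1 so no torsion. So H_0 = Z.
rank ∂_1 = 7, rank ∂_2 = 15 ⇒ b_1 = 24 − 7 − 15 = 2; all invariant factors of ∂_2 are 1 so no torsion. So H_1 = Z^2.
rank ∂_2 = 15, rank ∂_3 = 0 ⇒ b_2 = 16 − 15 − 0 = 1. So H_2 = Z.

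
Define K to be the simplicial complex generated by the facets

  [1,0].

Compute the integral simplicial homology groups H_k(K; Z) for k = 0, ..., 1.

K has 2 vertices, 1 edge.
rank ∂_0 = 0, rank ∂_1 = 1 ⇒ b_0 = 2 − 0 − 1 = 1; all invariant factors of ∂_1 are 1 so no torsion. So H_0 = Z.
rank ∂_1 = 1, rank ∂_2 = 0 ⇒ b_1 = 1 − 1 − 0 = 0. So H_1 = 0.

H_0 = Z,  H_1 = 0.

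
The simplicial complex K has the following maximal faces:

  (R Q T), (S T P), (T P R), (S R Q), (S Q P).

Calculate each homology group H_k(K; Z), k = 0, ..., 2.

H_0 = Z,  H_1 = Z,  H_2 = 0.

Order the vertices as P < Q < R < S < T. Listing each simplex with vertices in this order, K has dimension 2 with simplices:

  0-simplices (5): P, Q, R, S, T
  1-simplices (10): PQ, PR, PS, PT, QR, QS, QT, RS, RT, ST
  2-simplices (5): PQS, PRT, PST, QRS, QRT

so the chain groups are C_0 ≅ Z^5, C_1 ≅ Z^10, C_2 ≅ Z^5.

∂_1: C_1 → C_0 is given by ∂[p,q] = [q] − [p].
As a 5×10 matrix over Z this has rank 4, with invariant factors (1,1,1,1).

The boundary map ∂_2: C_2 → C_1 maps a triangle to the signed sum of its edges. For instance
  ∂PST = ST − PT + PS,
  ∂PQS = QS − PS + PQ.
The 10×5 boundary matrix has rank 5 and Smith normal form diag(1,1,1,1,1).

From H_k ≅ ker(∂_k) / im(∂_{k+1}) we obtain:

  H_0: rank C_0 − rank ∂_1 = 5 − 4 = 1, and the invariant factors of ∂_1 are all 1, so H_0 ≅ Z.
  H_1: rank ker ∂_1 − rank ∂_2 = (10 − 4) − 5 = 1, and the invariant factors of ∂_2 are all 1, so H_1 ≅ Z.
  H_2: rank ker ∂_2 − rank ∂_3 = (5 − 5) − 0 = 0, and there is no ∂_3, so H_2 ≅ 0.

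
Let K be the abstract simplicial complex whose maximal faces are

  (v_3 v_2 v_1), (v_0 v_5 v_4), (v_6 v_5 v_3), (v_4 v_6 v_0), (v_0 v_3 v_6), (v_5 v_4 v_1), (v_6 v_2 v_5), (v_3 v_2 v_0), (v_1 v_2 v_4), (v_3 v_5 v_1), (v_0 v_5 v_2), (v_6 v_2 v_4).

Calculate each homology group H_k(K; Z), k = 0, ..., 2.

Take the total order v_0 < v_1 < v_2 < v_3 < v_4 < v_5 < v_6 on the vertex set. Then K (dimension 2) consists of the simplices:

  0-simplices (7): [v_0], [v_1], [v_2], [v_3], [v_4], [v_5], [v_6]
  1-simplices (18): (18 of them)
  2-simplices (12): (12 of them)

so the chain groups are C_0 ≅ Z^7, C_1 ≅ Z^18, C_2 ≅ Z^12.

∂_1: C_1 → C_0 maps an edge to its endpoints' difference, ∂[p,q] = q − p. For instance
  ∂[v_0,v_6] = [v_6] − [v_0].
This gives a 7×18 integer matrix of rank 6; reducing to Smith normal form yields diagonal entries (1,1,1,1,1,1).

The boundary map ∂_2: C_2 → C_1 acts by ∂[p,q,r] = [q,r] − [p,r] + [p,q]. For instance
  ∂[v_1,v_4,v_5] = [v_4,v_5] − [v_1,v_5] + [v_1,v_4],
  ∂[v_3,v_5,v_6] = [v_5,v_6] − [v_3,v_6] + [v_3,v_5].
The resulting 18×12 matrix has rank 12, and its Smith normal form has invariant factors (1,1,1,1,1,1,1,1,1,1,1,2).

Computing H_k = (kernel of ∂_k) / (image of ∂_{k+1}):

  H_0: rank C_0 − rank ∂_1 = 7 − 6 = 1, and the invariant factors of ∂_1 are all 1, so H_0 ≅ Z.
  H_1: rank ker ∂_1 − rank ∂_2 = (18 − 6) − 12 = 0, and ∂_2 has invariant factor 2 > 1, so H_1 ≅ Z_2.
  H_2: rank ker ∂_2 − rank ∂_3 = (12 − 12) − 0 = 0, and there is no ∂_3, so H_2 ≅ 0.

As a check, the Euler characteristic is 7 − 18 + 12 = 1, which agrees with 1 − 0 + 0 = 1.

H_0 = Z,  H_1 = Z_2,  H_2 = 0.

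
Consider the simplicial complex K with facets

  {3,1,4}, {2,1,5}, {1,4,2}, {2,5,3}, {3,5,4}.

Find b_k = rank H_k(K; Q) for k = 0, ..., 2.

b_0 = 1, b_1 = 1, b_2 = 0.

Fix the vertex order 1 < 2 < 3 < 4 < 5 and write every simplex with vertices in increasing order. Then dim K = 2 and the simplices of K are:

  0-simplices (5): [1], [2], [3], [4], [5]
  1-simplices (10): [1,2], [1,3], [1,4], [1,5], [2,3], [2,4], [2,5], [3,4], [3,5], [4,5]
  2-simplices (5): [1,2,4], [1,2,5], [1,3,4], [2,3,5], [3,4,5]

Hence C_0 ≅ Z^5, C_1 ≅ Z^10, C_2 ≅ Z^5.

Boundary ∂_1: C_1 → C_0 sends each edge [p,q] (with p < q) to q − p. For instance
  ∂[1,2] = [2] − [1].
As a 5×10 matrix over Z this has rank 4, with invariant factors (1,1,1,1).

The boundary map ∂_2: C_2 → C_1 sends each 2-simplex [p,q,r] to [q,r] − [p,r] + [p,q]. For instance
  ∂[2,3,5] = [3,5] − [2,5] + [2,3],
  ∂[1,2,4] = [2,4] − [1,4] + [1,2].
The 10×5 boundary matrix has rank 5 and Smith normal form diag(1,1,1,1,1).

From H_k ≅ ker(∂_k) / im(∂_{k+1}) we obtain:

  H_0: rank C_0 − rank ∂_1 = 5 − 4 = 1, and the invariant factors of ∂_1 are all 1, so H_0 = Z.
  H_1: rank ker ∂_1 − rank ∂_2 = (10 − 4) − 5 = 1, and the invariant factors of ∂_2 are all 1, so H_1 = Z.
  H_2: rank ker ∂_2 − rank ∂_3 = (5 − 5) − 0 = 0, and there is no ∂_3, so H_2 = 0.

Hence the Betti numbers are b_0 = 1, b_1 = 1, b_2 = 0.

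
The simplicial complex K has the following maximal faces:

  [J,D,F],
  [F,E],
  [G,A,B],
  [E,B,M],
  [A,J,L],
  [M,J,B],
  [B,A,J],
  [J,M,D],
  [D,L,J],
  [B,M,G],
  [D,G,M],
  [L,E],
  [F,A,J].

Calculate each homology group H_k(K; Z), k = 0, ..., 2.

We work with the vertex ordering A < B < D < E < F < G < J < L < M. The simplices of K, each written with vertices in increasing order, are:

  0-simplices (9): A, B, D, E, F, G, J, L, M
  1-simplices (21): AB, AF, AG, AJ, AL, BE, BG, BJ, BM, DF, DG, DJ, DL, DM, EF, EL, EM, FJ, GM, JL, JM
  2-simplices (11): ABG, ABJ, AFJ, AJL, BEM, BGM, BJM, DFJ, DGM, DJL, DJM

so the chain groups are C_0 ≅ Z^9, C_1 ≅ Z^21, C_2 ≅ Z^11.

∂_1: C_1 → C_0 maps an edge to its endpoints' difference, ∂[p,q] = q − p. For instance
  ∂EF = F − E.
As a 9×21 matrix over Z this has rank 8, with invariant factors (1,1,1,1,1,1,1,1).

The boundary map ∂_2: C_2 → C_1 acts by ∂[p,q,r] = [q,r] − [p,r] + [p,q]. For instance
  ∂DGM = GM − DM + DG,
  ∂BGM = GM − BM + BG.
As a 21×11 matrix over Z this has rank 11, with invariant factors (1,1,1,1,1,1,1,1,1,1,1).

From H_k ≅ ker(∂_k) / im(∂_{k+1}) we obtain:

  H_0: rank C_0 − rank ∂_1 = 9 − 8 = 1, and the invariant factors of ∂_1 are all 1, so H_0 ≅ Z.
  H_1: rank ker ∂_1 − rank ∂_2 = (21 − 8) − 11 = 2, and the invariant factors of ∂_2 are all 1, so H_1 ≅ Z^2.
  H_2: rank ker ∂_2 − rank ∂_3 = (11 − 11) − 0 = 0, and there is no ∂_3, so H_2 ≅ 0.

H_0 ≅ Z,  H_1 ≅ Z^2,  H_2 = 0.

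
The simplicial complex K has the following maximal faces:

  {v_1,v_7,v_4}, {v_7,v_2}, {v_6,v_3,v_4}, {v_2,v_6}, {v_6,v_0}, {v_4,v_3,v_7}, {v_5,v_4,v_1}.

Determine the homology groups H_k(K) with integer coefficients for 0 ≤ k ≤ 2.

We work with the vertex ordering v_0 < v_1 < v_2 < v_3 < v_4 < v_5 < v_6 < v_7. The simplices of K, each written with vertices in increasing order, are:

  0-simplices (8): [v_0], [v_1], [v_2], [v_3], [v_4], [v_5], [v_6], [v_7]
  1-simplices (12): [v_0,v_6], [v_1,v_4], [v_1,v_5], [v_1,v_7], [v_2,v_6], [v_2,v_7], [v_3,v_4], [v_3,v_6], [v_3,v_7], [v_4,v_5], [v_4,v_6], [v_4,v_7]
  2-simplices (4): [v_1,v_4,v_5], [v_1,v_4,v_7], [v_3,v_4,v_6], [v_3,v_4,v_7]

giving chain groups C_0 ≅ Z^8, C_1 ≅ Z^12, C_2 ≅ Z^4.

Boundary ∂_1: C_1 → C_0 maps an edge to its endpoints' difference, ∂[p,q] = q − p. For instance
  ∂[v_3,v_4] = [v_4] − [v_3].
The resulting 8×12 matrix has rank 7, and its Smith normal form has invariant factors (1,1,1,1,1,1,1).

The boundary map ∂_2: C_2 → C_1 acts by ∂[p,q,r] = [q,r] − [p,r] + [p,q]. For instance
  ∂[v_3,v_4,v_7] = [v_4,v_7] − [v_3,v_7] + [v_3,v_4],
  ∂[v_1,v_4,v_7] = [v_4,v_7] − [v_1,v_7] + [v_1,v_4].
As a 12×4 matrix over Z this has rank 4, with invariant factors (1,1,1,1).

From H_k ≅ ker(∂_k) / im(∂_{k+1}) we obtain:

  H_0: rank C_0 − rank ∂_1 = 8 − 7 = 1, and the invariant factors of ∂_1 are all 1, so H_0 ≅ Z.
  H_1: rank ker ∂_1 − rank ∂_2 = (12 − 7) − 4 = 1, and the invariant factors of ∂_2 are all 1, so H_1 ≅ Z.
  H_2: rank ker ∂_2 − rank ∂_3 = (4 − 4) − 0 = 0, and there is no ∂_3, so H_2 ≅ 0.

H_0 ≅ Z,  H_1 ≅ Z,  H_2 = 0.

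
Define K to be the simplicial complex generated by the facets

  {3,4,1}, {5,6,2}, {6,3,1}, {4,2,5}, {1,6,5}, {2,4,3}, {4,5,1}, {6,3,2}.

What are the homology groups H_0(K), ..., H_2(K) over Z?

We work with the vertex ordering 1 < 2 < 3 < 4 < 5 < 6. The simplices of K, each written with vertices in increasing order, are:

  0-simplices (6): [1], [2], [3], [4], [5], [6]
  1-simplices (12): [1,3], [1,4], [1,5], [1,6], [2,3], [2,4], [2,5], [2,6], [3,4], [3,6], [4,5], [5,6]
  2-simplices (8): [1,3,4], [1,3,6], [1,4,5], [1,5,6], [2,3,4], [2,3,6], [2,4,5], [2,5,6]

Hence C_0 ≅ Z^6, C_1 ≅ Z^12, C_2 ≅ Z^8.

∂_1: C_1 → C_0 sends each edge [p,q] (with p < q) to q − p.
As a 6×12 matrix over Z this has rank 5, with invariant factors (1,1,1,1,1).

∂_2: C_2 → C_1 acts by ∂[p,q,r] = [q,r] − [p,r] + [p,q]. For instance
  ∂[2,3,6] = [3,6] − [2,6] + [2,3],
  ∂[1,5,6] = [5,6] − [1,6] + [1,5].
The resulting 12×8 matrix has rank 7, and its Smith normal form has invariant factors (1,1,1,1,1,1,1).

Reading off H_k = ker ∂_k / im ∂_{k+1}:

  H_0: rank C_0 − rank ∂_1 = 6 − 5 = 1, and the invariant factors of ∂_1 are all 1, so H_0 = Z.
  H_1: rank ker ∂_1 − rank ∂_2 = (12 − 5) − 7 = 0, and the invariant factors of ∂_2 are all 1, so H_1 = 0.
  H_2: rank ker ∂_2 − rank ∂_3 = (8 − 7) − 0 = 1, and there is no ∂_3, so H_2 = Z.

(K is a triangulation of the 2-sphere S^2.)

H_0 = Z,  H_1 = 0,  H_2 = Z.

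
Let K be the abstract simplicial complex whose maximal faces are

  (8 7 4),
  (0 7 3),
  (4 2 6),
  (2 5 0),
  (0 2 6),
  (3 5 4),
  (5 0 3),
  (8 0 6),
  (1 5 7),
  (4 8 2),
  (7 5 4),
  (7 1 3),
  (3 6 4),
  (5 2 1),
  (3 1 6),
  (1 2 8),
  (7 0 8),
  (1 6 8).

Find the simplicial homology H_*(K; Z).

H_0 ≅ Z,  H_1 ≅ Z ⊕ Z/2,  H_2 = 0.

K has 9 vertices, 27 edges, 18 triangles.
rank ∂_0 = 0, rank ∂_1 = 8 ⇒ b_0 = 9 − 0 − 8 = 1; all invariant factors of ∂_1 are 1 so no torsion. So H_0 = Z.
rank ∂_1 = 8, rank ∂_2 = 18 ⇒ b_1 = 27 − 8 − 18 = 1; ∂_2 has invariant factor(s) [2] giving torsion. So H_1 = Z ⊕ Z/2.
rank ∂_2 = 18, rank ∂_3 = 0 ⇒ b_2 = 18 − 18 − 0 = 0. So H_2 = 0.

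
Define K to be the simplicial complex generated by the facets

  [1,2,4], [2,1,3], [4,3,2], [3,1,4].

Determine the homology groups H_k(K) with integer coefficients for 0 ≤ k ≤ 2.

H_0 = Z,  H_1 = 0,  H_2 = Z.

Take the total order 1 < 2 < 3 < 4 on the vertex set. Then K (dimension 2) consists of the simplices:

  0-simplices (4): [1], [2], [3], [4]
  1-simplices (6): [1,2], [1,3], [1,4], [2,3], [2,4], [3,4]
  2-simplices (4): [1,2,3], [1,2,4], [1,3,4], [2,3,4]

Hence C_0 ≅ Z^4, C_1 ≅ Z^6, C_2 ≅ Z^4.

Boundary ∂_1: C_1 → C_0 maps an edge to its endpoints' difference, ∂[p,q] = q − p.
The resulting 4×6 matrix has rank 3, and its Smith normal form has invariant factors (1,1,1).

∂_2: C_2 → C_1 acts by ∂[p,q,r] = [q,r] − [p,r] + [p,q]. For instance
  ∂[1,2,4] = [2,4] − [1,4] + [1,2],
  ∂[1,3,4] = [3,4] − [1,4] + [1,3].
This gives a 6×4 integer matrix of rank 3; reducing to Smith normal form yields diagonal entries (1,1,1).

Computing H_k = (kernel of ∂_k) / (image of ∂_{k+1}):

  H_0: rank C_0 − rank ∂_1 = 4 − 3 = 1, and the invariant factors of ∂_1 are all 1, so H_0 ≅ Z.
  H_1: rank ker ∂_1 − rank ∂_2 = (6 − 3) − 3 = 0, and the invariant factors of ∂_2 are all 1, so H_1 ≅ 0.
  H_2: rank ker ∂_2 − rank ∂_3 = (4 − 3) − 0 = 1, and there is no ∂_3, so H_2 ≅ Z.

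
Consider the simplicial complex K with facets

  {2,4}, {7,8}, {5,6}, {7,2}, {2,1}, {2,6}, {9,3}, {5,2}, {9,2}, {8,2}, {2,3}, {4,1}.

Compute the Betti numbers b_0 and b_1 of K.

b_0 = 1, b_1 = 4.

Order the vertices as 1 < 2 < 3 < 4 < 5 < 6 < 7 < 8 < 9. Listing each simplex with vertices in this order, K has dimension 1 with simplices:

  0-simplices (9): [1], [2], [3], [4], [5], [6], [7], [8], [9]
  1-simplices (12): [1,2], [1,4], [2,3], [2,4], [2,5], [2,6], [2,7], [2,8], [2,9], [3,9], [5,6], [7,8]

Hence C_0 ≅ Z^9, C_1 ≅ Z^12.

Boundary ∂_1: C_1 → C_0 maps an edge to its endpoints' difference, ∂[p,q] = q − p.
As a 9×12 matrix over Z this has rank 8, with invariant factors (1,1,1,1,1,1,1,1).

Reading off H_k = ker ∂_k / im ∂_{k+1}:

  H_0: rank C_0 − rank ∂_1 = 9 − 8 = 1, and the invariant factors of ∂_1 are all 1, so H_0 ≅ Z.
  H_1: rank ker ∂_1 − rank ∂_2 = (12 − 8) − 0 = 4, and there is no ∂_2, so H_1 ≅ Z^4.

(K is a triangulation of a wedge of 4 circles.)

Hence the Betti numbers are b_0 = 1, b_1 = 4.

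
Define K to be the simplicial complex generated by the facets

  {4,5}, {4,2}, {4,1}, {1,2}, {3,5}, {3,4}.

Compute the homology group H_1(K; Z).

Take the total order 1 < 2 < 3 < 4 < 5 on the vertex set. Then K (dimension 1) consists of the simplices:

  0-simplices (5): [1], [2], [3], [4], [5]
  1-simplices (6): [1,2], [1,4], [2,4], [3,4], [3,5], [4,5]

Hence C_0 ≅ Z^5, C_1 ≅ Z^6.

Boundary ∂_1: C_1 → C_0 is given by ∂[p,q] = [q] − [p].
The resulting 5×6 matrix has rank 4, and its Smith normal form has invariant factors (1,1,1,1).

Reading off H_k = ker ∂_k / im ∂_{k+1}:

  H_1: rank ker ∂_1 − rank ∂_2 = (6 − 4) − 0 = 2, and there is no ∂_2, so H_1 = Z^2.

H_1 ≅ Z^2.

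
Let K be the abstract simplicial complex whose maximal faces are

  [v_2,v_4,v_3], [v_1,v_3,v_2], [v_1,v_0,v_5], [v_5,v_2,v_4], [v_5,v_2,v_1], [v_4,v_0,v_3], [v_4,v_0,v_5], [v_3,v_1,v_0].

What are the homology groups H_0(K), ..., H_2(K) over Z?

Take the total order v_0 < v_1 < v_2 < v_3 < v_4 < v_5 on the vertex set. Then K (dimension 2) consists of the simplices:

  0-simplices (6): [v_0], [v_1], [v_2], [v_3], [v_4], [v_5]
  1-simplices (12): [v_0,v_1], [v_0,v_3], [v_0,v_4], [v_0,v_5], [v_1,v_2], [v_1,v_3], [v_1,v_5], [v_2,v_3], [v_2,v_4], [v_2,v_5], [v_3,v_4], [v_4,v_5]
  2-simplices (8): [v_0,v_1,v_3], [v_0,v_1,v_5], [v_0,v_3,v_4], [v_0,v_4,v_5], [v_1,v_2,v_3], [v_1,v_2,v_5], [v_2,v_3,v_4], [v_2,v_4,v_5]

so the chain groups are C_0 ≅ Z^6, C_1 ≅ Z^12, C_2 ≅ Z^8.

∂_1: C_1 → C_0 sends each edge [p,q] (with p < q) to q − p.
As a 6×12 matrix over Z this has rank 5, with invariant factors (1,1,1,1,1).

∂_2: C_2 → C_1 sends each 2-simplex [p,q,r] to [q,r] − [p,r] + [p,q]. For instance
  ∂[v_0,v_3,v_4] = [v_3,v_4] − [v_0,v_4] + [v_0,v_3],
  ∂[v_0,v_4,v_5] = [v_4,v_5] − [v_0,v_5] + [v_0,v_4].
This gives a 12×8 integer matrix of rank 7; reducing to Smith normal form yields diagonal entries (1,1,1,1,1,1,1).

Now H_k = ker ∂_k / im ∂_{k+1}, so:

  H_0: rank C_0 − rank ∂_1 = 6 − 5 = 1, and the invariant factors of ∂_1 are all 1, so H_0 ≅ Z.
  H_1: rank ker ∂_1 − rank ∂_2 = (12 − 5) − 7 = 0, and the invariant factors of ∂_2 are all 1, so H_1 ≅ 0.
  H_2: rank ker ∂_2 − rank ∂_3 = (8 − 7) − 0 = 1, and there is no ∂_3, so H_2 ≅ Z.

H_0 = Z,  H_1 = 0,  H_2 = Z.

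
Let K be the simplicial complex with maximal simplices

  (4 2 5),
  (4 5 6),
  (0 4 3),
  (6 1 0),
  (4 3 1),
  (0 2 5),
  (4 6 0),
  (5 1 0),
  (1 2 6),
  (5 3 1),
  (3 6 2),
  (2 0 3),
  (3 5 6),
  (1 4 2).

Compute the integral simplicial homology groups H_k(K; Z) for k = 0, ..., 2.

Order the vertices as 0 < 1 < 2 < 3 < 4 < 5 < 6. Listing each simplex with vertices in this order, K has dimension 2 with simplices:

  0-simplices (7): [0], [1], [2], [3], [4], [5], [6]
  1-simplices (21): [0,1], [0,2], [0,3], [0,4], [0,5], [0,6], [1,2], [1,3], [1,4], [1,5], [1,6], [2,3], [2,4], [2,5], [2,6], [3,4], [3,5], [3,6], [4,5], [4,6], [5,6]
  2-simplices (14): [0,1,5], [0,1,6], [0,2,3], [0,2,5], [0,3,4], [0,4,6], [1,2,4], [1,2,6], [1,3,4], [1,3,5], [2,3,6], [2,4,5], [3,5,6], [4,5,6]

giving chain groups C_0 ≅ Z^7, C_1 ≅ Z^21, C_2 ≅ Z^14.

The boundary map ∂_1: C_1 → C_0 sends each edge [p,q] (with p < q) to q − p.
The 7×21 boundary matrix has rank 6 and Smith normal form diag(1,1,1,1,1,1).

∂_2: C_2 → C_1 sends each 2-simplex [p,q,r] to [q,r] − [p,r] + [p,q]. For instance
  ∂[3,5,6] = [5,6] − [3,6] + [3,5],
  ∂[0,1,6] = [1,6] − [0,6] + [0,1].
As a 21×14 matrix over Z this has rank 13, with invariant factors (1,1,1,1,1,1,1,1,1,1,1,1,1).

Reading off H_k = ker ∂_k / im ∂_{k+1}:

  H_0: rank C_0 − rank ∂_1 = 7 − 6 = 1, and the invariant factors of ∂_1 are all 1, so H_0 = Z.
  H_1: rank ker ∂_1 − rank ∂_2 = (21 − 6) − 13 = 2, and the invariant factors of ∂_2 are all 1, so H_1 = Z^2.
  H_2: rank ker ∂_2 − rank ∂_3 = (14 − 13) − 0 = 1, and there is no ∂_3, so H_2 = Z.

H_0 = Z,  H_1 = Z^2,  H_2 = Z.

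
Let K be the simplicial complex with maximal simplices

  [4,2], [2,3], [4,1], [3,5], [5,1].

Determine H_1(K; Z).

H_1 ≅ Z.

Fix the vertex order 1 < 2 < 3 < 4 < 5 and write every simplex with vertices in increasing order. Then dim K = 1 and the simplices of K are:

  0-simplices (5): [1], [2], [3], [4], [5]
  1-simplices (5): [1,4], [1,5], [2,3], [2,4], [3,5]

giving chain groups C_0 ≅ Z^5, C_1 ≅ Z^5.

The boundary map ∂_1: C_1 → C_0 maps an edge to its endpoints' difference, ∂[p,q] = q − p. For instance
  ∂[1,4] = [4] − [1].
This gives a 5×5 integer matrix of rank 4; reducing to Smith normal form yields diagonal entries (1,1,1,1).

Reading off H_k = ker ∂_k / im ∂_{k+1}:

  H_1: rank ker ∂_1 − rank ∂_2 = (5 − 4) − 0 = 1, and there is no ∂_2, so H_1 ≅ Z.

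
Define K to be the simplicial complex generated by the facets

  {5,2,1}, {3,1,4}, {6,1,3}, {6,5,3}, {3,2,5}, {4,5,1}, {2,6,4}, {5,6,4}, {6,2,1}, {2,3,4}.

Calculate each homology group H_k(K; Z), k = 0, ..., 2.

H_0 ≅ Z,  H_1 ≅ Z/2,  H_2 = 0.

Fix the vertex order 1 < 2 < 3 < 4 < 5 < 6 and write every simplex with vertices in increasing order. Then dim K = 2 and the simplices of K are:

  0-simplices (6): [1], [2], [3], [4], [5], [6]
  1-simplices (15): [1,2], [1,3], [1,4], [1,5], [1,6], [2,3], [2,4], [2,5], [2,6], [3,4], [3,5], [3,6], [4,5], [4,6], [5,6]
  2-simplices (10): [1,2,5], [1,2,6], [1,3,4], [1,3,6], [1,4,5], [2,3,4], [2,3,5], [2,4,6], [3,5,6], [4,5,6]

giving chain groups C_0 ≅ Z^6, C_1 ≅ Z^15, C_2 ≅ Z^10.

The boundary map ∂_1: C_1 → C_0 sends each edge [p,q] (with p < q) to q − p. For instance
  ∂[3,6] = [6] − [3].
This gives a 6×15 integer matrix of rank 5; reducing to Smith normal form yields diagonal entries (1,1,1,1,1).

Boundary ∂_2: C_2 → C_1 sends each 2-simplex [p,q,r] to [q,r] − [p,r] + [p,q]. For instance
  ∂[4,5,6] = [5,6] − [4,6] + [4,5],
  ∂[1,4,5] = [4,5] − [1,5] + [1,4].
The resulting 15×10 matrix has rank 10, and its Smith normal form has invariant factors (1,1,1,1,1,1,1,1,1,2).

Computing H_k = (kernel of ∂_k) / (image of ∂_{k+1}):

  H_0: rank C_0 − rank ∂_1 = 6 − 5 = 1, and the invariant factors of ∂_1 are all 1, so H_0 = Z.
  H_1: rank ker ∂_1 − rank ∂_2 = (15 − 5) − 10 = 0, and ∂_2 has invariant factor 2 > 1, so H_1 = Z/2.
  H_2: rank ker ∂_2 − rank ∂_3 = (10 − 10) − 0 = 0, and there is no ∂_3, so H_2 = 0.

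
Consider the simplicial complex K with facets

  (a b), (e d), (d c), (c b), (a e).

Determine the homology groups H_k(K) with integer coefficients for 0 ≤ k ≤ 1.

We work with the vertex ordering a < b < c < d < e. The simplices of K, each written with vertices in increasing order, are:

  0-simplices (5): a, b, c, d, e
  1-simplices (5): ab, ae, bc, cd, de

giving chain groups C_0 ≅ Z^5, C_1 ≅ Z^5.

The boundary map ∂_1: C_1 → C_0 is given by ∂[p,q] = [q] − [p]. For instance
  ∂de = e − d.
This gives a 5×5 integer matrix of rank 4; reducing to Smith normal form yields diagonal entries (1,1,1,1).

Now H_k = ker ∂_k / im ∂_{k+1}, so:

  H_0: rank C_0 − rank ∂_1 = 5 − 4 = 1, and the invariant factors of ∂_1 are all 1, so H_0 = Z.
  H_1: rank ker ∂_1 − rank ∂_2 = (5 − 4) − 0 = 1, and there is no ∂_2, so H_1 = Z.

As a check, the Euler characteristic is 5 − 5 = 0, which agrees with 1 − 1 = 0.
(K is a triangulation of the circle S^1.)

H_0 = Z,  H_1 = Z.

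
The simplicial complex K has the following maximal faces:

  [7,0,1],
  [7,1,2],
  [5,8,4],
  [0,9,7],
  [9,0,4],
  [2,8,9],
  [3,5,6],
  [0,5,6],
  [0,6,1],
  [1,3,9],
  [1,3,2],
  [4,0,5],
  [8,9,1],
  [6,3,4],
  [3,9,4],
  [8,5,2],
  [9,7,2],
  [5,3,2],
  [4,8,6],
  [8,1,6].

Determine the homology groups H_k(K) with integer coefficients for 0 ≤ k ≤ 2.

H_0 ≅ Z,  H_1 ≅ Z ⊕ Z/2Z,  H_2 = 0.

Take the total order 0 < 1 < 2 < 3 < 4 < 5 < 6 < 7 < 8 < 9 on the vertex set. Then K (dimension 2) consists of the simplices:

  0-simplices (10): [0], [1], [2], [3], [4], [5], [6], [7], [8], [9]
  1-simplices (30): (30 of them)
  2-simplices (20): (20 of them)

so the chain groups are C_0 ≅ Z^10, C_1 ≅ Z^30, C_2 ≅ Z^20.

Boundary ∂_1: C_1 → C_0 maps an edge to its endpoints' difference, ∂[p,q] = q − p. For instance
  ∂[0,4] = [4] − [0].
The 10×30 boundary matrix has rank 9 and Smith normal form diag(1,1,1,1,1,1,1,1,1).

Boundary ∂_2: C_2 → C_1 maps a triangle to the signed sum of its edges. For instance
  ∂[2,8,9] = [8,9] − [2,9] + [2,8],
  ∂[2,7,9] = [7,9] − [2,9] + [2,7].
As a 30×20 matrix over Z this has rank 20, with invariant factors (1,1,1,1,1,1,1,1,1,1,1,1,1,1,1,1,1,1,1,2).

Reading off H_k = ker ∂_k / im ∂_{k+1}:

  H_0: rank C_0 − rank ∂_1 = 10 − 9 = 1, and the invariant factors of ∂_1 are all 1, so H_0 = Z.
  H_1: rank ker ∂_1 − rank ∂_2 = (30 − 9) − 20 = 1, and ∂_2 has invariant factor 2 > 1, so H_1 = Z ⊕ Z/2Z.
  H_2: rank ker ∂_2 − rank ∂_3 = (20 − 20) − 0 = 0, and there is no ∂_3, so H_2 = 0.

(K is a triangulation of the Klein bottle.)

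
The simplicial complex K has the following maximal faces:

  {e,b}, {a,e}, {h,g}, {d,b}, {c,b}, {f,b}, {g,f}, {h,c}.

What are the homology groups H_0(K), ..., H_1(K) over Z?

H_0 ≅ Z,  H_1 ≅ Z.

Order the vertices as a < b < c < d < e < f < g < h. Listing each simplex with vertices in this order, K has dimension 1 with simplices:

  0-simplices (8): a, b, c, d, e, f, g, h
  1-simplices (8): ae, bc, bd, be, bf, ch, fg, gh

so the chain groups are C_0 ≅ Z^8, C_1 ≅ Z^8.

∂_1: C_1 → C_0 sends each edge [p,q] (with p < q) to q − p. For instance
  ∂bf = f − b.
This gives a 8×8 integer matrix of rank 7; reducing to Smith normal form yields diagonal entries (1,1,1,1,1,1,1).

Reading off H_k = ker ∂_k / im ∂_{k+1}:

  H_0: rank C_0 − rank ∂_1 = 8 − 7 = 1, and the invariant factors of ∂_1 are all 1, so H_0 = Z.
  H_1: rank ker ∂_1 − rank ∂_2 = (8 − 7) − 0 = 1, and there is no ∂_2, so H_1 = Z.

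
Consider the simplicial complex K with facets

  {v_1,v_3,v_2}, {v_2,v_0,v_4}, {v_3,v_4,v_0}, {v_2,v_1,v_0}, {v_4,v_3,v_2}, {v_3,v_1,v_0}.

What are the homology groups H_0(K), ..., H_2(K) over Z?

H_0 = Z,  H_1 = 0,  H_2 = Z.

Take the total order v_0 < v_1 < v_2 < v_3 < v_4 on the vertex set. Then K (dimension 2) consists of the simplices:

  0-simplices (5): [v_0], [v_1], [v_2], [v_3], [v_4]
  1-simplices (9): [v_0,v_1], [v_0,v_2], [v_0,v_3], [v_0,v_4], [v_1,v_2], [v_1,v_3], [v_2,v_3], [v_2,v_4], [v_3,v_4]
  2-simplices (6): [v_0,v_1,v_2], [v_0,v_1,v_3], [v_0,v_2,v_4], [v_0,v_3,v_4], [v_1,v_2,v_3], [v_2,v_3,v_4]

Hence C_0 ≅ Z^5, C_1 ≅ Z^9, C_2 ≅ Z^6.

The boundary map ∂_1: C_1 → C_0 sends each edge [p,q] (with p < q) to q − p. For instance
  ∂[v_1,v_2] = [v_2] − [v_1].
As a 5×9 matrix over Z this has rank 4, with invariant factors (1,1,1,1).

Boundary ∂_2: C_2 → C_1 acts by ∂[p,q,r] = [q,r] − [p,r] + [p,q]. For instance
  ∂[v_0,v_2,v_4] = [v_2,v_4] − [v_0,v_4] + [v_0,v_2],
  ∂[v_0,v_1,v_2] = [v_1,v_2] − [v_0,v_2] + [v_0,v_1].
This gives a 9×6 integer matrix of rank 5; reducing to Smith normal form yields diagonal entries (1,1,1,1,1).

Now H_k = ker ∂_k / im ∂_{k+1}, so:

  H_0: rank C_0 − rank ∂_1 = 5 − 4 = 1, and the invariant factors of ∂_1 are all 1, so H_0 = Z.
  H_1: rank ker ∂_1 − rank ∂_2 = (9 − 4) − 5 = 0, and the invariant factors of ∂_2 are all 1, so H_1 = 0.
  H_2: rank ker ∂_2 − rank ∂_3 = (6 − 5) − 0 = 1, and there is no ∂_3, so H_2 = Z.

As a check, the Euler characteristic is 5 − 9 + 6 = 2, which agrees with 1 − 0 + 1 = 2.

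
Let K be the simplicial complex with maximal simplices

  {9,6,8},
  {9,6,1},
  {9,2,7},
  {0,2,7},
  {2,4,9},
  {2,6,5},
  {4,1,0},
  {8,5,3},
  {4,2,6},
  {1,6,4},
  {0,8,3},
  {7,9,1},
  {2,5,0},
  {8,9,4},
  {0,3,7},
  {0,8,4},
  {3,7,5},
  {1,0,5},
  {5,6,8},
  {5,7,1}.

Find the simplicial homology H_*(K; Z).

K has 10 vertices, 30 edges, 20 triangles.
rank ∂_0 = 0, rank ∂_1 = 9 ⇒ b_0 = 10 − 0 − 9 = 1; all invariant factors of ∂_1 are 1 so no torsion. So H_0 ≅ Z.
rank ∂_1 = 9, rank ∂_2 = 20 ⇒ b_1 = 30 − 9 − 20 = 1; ∂_2 has invariant factor(s) [2] giving torsion. So H_1 ≅ Z ⊕ Z_2.
rank ∂_2 = 20, rank ∂_3 = 0 ⇒ b_2 = 20 − 20 − 0 = 0. So H_2 ≅ 0.

H_0 = Z,  H_1 = Z ⊕ Z_2,  H_2 = 0.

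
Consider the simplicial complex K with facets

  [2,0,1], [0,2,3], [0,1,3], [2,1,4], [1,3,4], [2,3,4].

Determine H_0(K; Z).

H_0 = Z.

Take the total order 0 < 1 < 2 < 3 < 4 on the vertex set. Then K (dimension 2) consists of the simplices:

  0-simplices (5): [0], [1], [2], [3], [4]
  1-simplices (9): [0,1], [0,2], [0,3], [1,2], [1,3], [1,4], [2,3], [2,4], [3,4]
  2-simplices (6): [0,1,2], [0,1,3], [0,2,3], [1,2,4], [1,3,4], [2,3,4]

giving chain groups C_0 ≅ Z^5, C_1 ≅ Z^9, C_2 ≅ Z^6.

The boundary map ∂_1: C_1 → C_0 maps an edge to its endpoints' difference, ∂[p,q] = q − p.
As a 5×9 matrix over Z this has rank 4, with invariant factors (1,1,1,1).

∂_2: C_2 → C_1 maps a triangle to the signed sum of its edges. For instance
  ∂[0,2,3] = [2,3] − [0,3] + [0,2],
  ∂[2,3,4] = [3,4] − [2,4] + [2,3].
This gives a 9×6 integer matrix of rank 5; reducing to Smith normal form yields diagonal entries (1,1,1,1,1).

Reading off H_k = ker ∂_k / im ∂_{k+1}:

  H_0: rank C_0 − rank ∂_1 = 5 − 4 = 1, and the invariant factors of ∂_1 are all 1, so H_0 ≅ Z.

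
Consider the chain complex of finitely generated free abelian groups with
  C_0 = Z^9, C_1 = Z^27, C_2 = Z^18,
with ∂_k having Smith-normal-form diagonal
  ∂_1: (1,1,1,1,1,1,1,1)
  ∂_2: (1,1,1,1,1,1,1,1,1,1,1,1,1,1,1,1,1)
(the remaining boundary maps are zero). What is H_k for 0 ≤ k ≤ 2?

H_0 ≅ Z,  H_1 ≅ Z^2,  H_2 ≅ Z.

H_0: b_0 = 9 − 0 − 8 = 1; torsion from ∂_1 factors > 1: none. So H_0 ≅ Z.
H_1: b_1 = 27 − 8 − 17 = 2; torsion from ∂_2 factors > 1: none. So H_1 ≅ Z^2.
H_2: b_2 = 18 − 17 − 0 = 1; torsion from ∂_3 factors > 1: none. So H_2 ≅ Z.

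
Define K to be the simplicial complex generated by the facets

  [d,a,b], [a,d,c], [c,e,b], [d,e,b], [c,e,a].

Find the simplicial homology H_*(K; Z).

We work with the vertex ordering a < b < c < d < e. The simplices of K, each written with vertices in increasing order, are:

  0-simplices (5): a, b, c, d, e
  1-simplices (10): ab, ac, ad, ae, bc, bd, be, cd, ce, de
  2-simplices (5): abd, acd, ace, bce, bde

so the chain groups are C_0 ≅ Z^5, C_1 ≅ Z^10, C_2 ≅ Z^5.

The boundary map ∂_1: C_1 → C_0 sends each edge [p,q] (with p < q) to q − p.
As a 5×10 matrix over Z this has rank 4, with invariant factors (1,1,1,1).

∂_2: C_2 → C_1 maps a triangle to the signed sum of its edges. For instance
  ∂acd = cd − ad + ac,
  ∂bce = ce − be + bc.
As a 10×5 matrix over Z this has rank 5, with invariant factors (1,1,1,1,1).

Reading off H_k = ker ∂_k / im ∂_{k+1}:

  H_0: rank C_0 − rank ∂_1 = 5 − 4 = 1, and the invariant factors of ∂_1 are all 1, so H_0 = Z.
  H_1: rank ker ∂_1 − rank ∂_2 = (10 − 4) − 5 = 1, and the invariant factors of ∂_2 are all 1, so H_1 = Z.
  H_2: rank ker ∂_2 − rank ∂_3 = (5 − 5) − 0 = 0, and there is no ∂_3, so H_2 = 0.

As a check, the Euler characteristic is 5 − 10 + 5 = 0, which agrees with 1 − 1 + 0 = 0.
(K is a triangulation of the Möbius band.)

H_0 ≅ Z,  H_1 ≅ Z,  H_2 = 0.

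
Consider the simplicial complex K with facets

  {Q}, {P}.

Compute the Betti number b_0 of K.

Order the vertices as P < Q. Listing each simplex with vertices in this order, K has dimension 0 with simplices:

  0-simplices (2): P, Q

so the chain groups are C_0 ≅ Z^2.

Reading off H_k = ker ∂_k / im ∂_{k+1}:

  H_0: rank C_0 − rank ∂_1 = 2 − 0 = 2, and there is no ∂_1, so H_0 ≅ Z^2.

Hence the Betti numbers are b_0 = 2.

b_0 = 2.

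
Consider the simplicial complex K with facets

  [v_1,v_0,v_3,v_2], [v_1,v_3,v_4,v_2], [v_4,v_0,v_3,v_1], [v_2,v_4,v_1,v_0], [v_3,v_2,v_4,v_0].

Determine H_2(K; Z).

We work with the vertex ordering v_0 < v_1 < v_2 < v_3 < v_4. The simplices of K, each written with vertices in increasing order, are:

  0-simplices (5): [v_0], [v_1], [v_2], [v_3], [v_4]
  1-simplices (10): [v_0,v_1], [v_0,v_2], [v_0,v_3], [v_0,v_4], [v_1,v_2], [v_1,v_3], [v_1,v_4], [v_2,v_3], [v_2,v_4], [v_3,v_4]
  2-simplices (10): [v_0,v_1,v_2], [v_0,v_1,v_3], [v_0,v_1,v_4], [v_0,v_2,v_3], [v_0,v_2,v_4], [v_0,v_3,v_4], [v_1,v_2,v_3], [v_1,v_2,v_4], [v_1,v_3,v_4], [v_2,v_3,v_4]
  3-simplices (5): [v_0,v_1,v_2,v_3], [v_0,v_1,v_2,v_4], [v_0,v_1,v_3,v_4], [v_0,v_2,v_3,v_4], [v_1,v_2,v_3,v_4]

Hence C_0 ≅ Z^5, C_1 ≅ Z^10, C_2 ≅ Z^10, C_3 ≅ Z^5.

Boundary ∂_1: C_1 → C_0 maps an edge to its endpoints' difference, ∂[p,q] = q − p. For instance
  ∂[v_3,v_4] = [v_4] − [v_3].
The resulting 5×10 matrix has rank 4, and its Smith normal form has invariant factors (1,1,1,1).

The boundary map ∂_2: C_2 → C_1 maps a triangle to the signed sum of its edges. For instance
  ∂[v_0,v_2,v_4] = [v_2,v_4] − [v_0,v_4] + [v_0,v_2],
  ∂[v_1,v_2,v_4] = [v_2,v_4] − [v_1,v_4] + [v_1,v_2].
The resulting 10×10 matrix has rank 6, and its Smith normal form has invariant factors (1,1,1,1,1,1).

∂_3: C_3 → C_2 sends each 3-simplex σ to the alternating sum Σ_i (−1)^i (σ with its i-th vertex removed). For instance
  ∂[v_1,v_2,v_3,v_4] = [v_2,v_3,v_4] − [v_1,v_3,v_4] + [v_1,v_2,v_4] − [v_1,v_2,v_3],
  ∂[v_0,v_1,v_2,v_4] = [v_1,v_2,v_4] − [v_0,v_2,v_4] + [v_0,v_1,v_4] − [v_0,v_1,v_2].
This gives a 10×5 integer matrix of rank 4; reducing to Smith normal form yields diagonal entries (1,1,1,1).

Computing H_k = (kernel of ∂_k) / (image of ∂_{k+1}):

  H_2: rank ker ∂_2 − rank ∂_3 = (10 − 6) − 4 = 0, and the invariant factors of ∂_3 are all 1, so H_2 ≅ 0.

(K is a triangulation of the 3-sphere S^3.)

H_2 ≅ 0.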